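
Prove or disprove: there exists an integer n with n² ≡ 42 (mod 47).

n = 18

n = 18 works: 18² = 324, and 324 − 42 = 282 = 6·47.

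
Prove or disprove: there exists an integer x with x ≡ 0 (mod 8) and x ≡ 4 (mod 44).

Here gcd(8, 44) = 4, and both 0 and 4 leave remainder 0 mod 4, so the system is consistent.
The integers ≡ 0 (mod 8) are 0, 8, 16, 24, 32, 40, 48, …; their remainders mod 44 are 0, 8, 16, 24, 32, 40, 4, so x = 48 is the first that is ≡ 4 (mod 44).
Check: 48 mod 8 = 0, 48 mod 44 = 4. ✓

x = 48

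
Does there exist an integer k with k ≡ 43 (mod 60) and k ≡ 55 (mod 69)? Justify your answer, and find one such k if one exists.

gcd(60, 69) = 3. A simultaneous solution exists iff 43 ≡ 55 (mod 3); here 43 mod 3 = 1 = 55 mod 3, so it does.
Write k = 43 + 60t. Then 60t ≡ 55 − 43 ≡ 12 (mod 69); dividing through by 3 gives 20t ≡ 4 (mod 23).
Since 20·15 = 300 = 13·23 + 1, the inverse of 20 mod 23 is 15.
Multiplying by 15: t ≡ 15·4 = 60 ≡ 14 (mod 23).
Then k = 43 + 60·14 = 883.
Verify: 883 = 14·60 + 43 and 883 = 12·69 + 55. ✓

k = 883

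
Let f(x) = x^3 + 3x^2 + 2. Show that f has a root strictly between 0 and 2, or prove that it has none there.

No such root exists.

The endpoint values f(0) = 2 and f(2) = 22 are both positive. Claim: f(x) > 0 for every x in (0, 2).
The nonzero coefficients of f are all positive, so for x > 0 every term of f(x) is positive (the constant term 2 strictly so).
Therefore f(x) > 0 throughout (0, 2), and f has no zero there.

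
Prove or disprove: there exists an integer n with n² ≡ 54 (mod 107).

No, no such integer exists.

107 is prime, so by Euler's criterion 54 is a square mod 107 iff 54^((107−1)/2) = 54^53 ≡ 1 (mod 107).
Repeated squaring mod 107: 54^2 = 2916 ≡ 27; 54^4 ≡ 27² = 729 ≡ 87; 54^8 ≡ 87² = 7569 ≡ 79; 54^16 ≡ 79² = 6241 ≡ 35; 54^32 ≡ 35² = 1225 ≡ 48.
Since 53 = 32 + 16 + 4 + 1, 54^53 ≡ 48 · 35 · 87 · 54; multiplying out mod 107: 48·35 = 1680 ≡ 75, then 75·87 = 6525 ≡ 105, then 105·54 = 5670 ≡ 106. Thus 54^53 ≡ 106 ≡ −1 (mod 107).
By Euler's criterion 54 is a quadratic non-residue mod 107: no n satisfies n² ≡ 54 (mod 107).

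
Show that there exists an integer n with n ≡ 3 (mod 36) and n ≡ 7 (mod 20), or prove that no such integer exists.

n = 147

Here gcd(36, 20) = 4, and both 3 and 7 leave remainder 3 mod 4, so the system is consistent.
Step through n = 3, 3 + 36, 3 + 2·36, …: the values 3, 39, 75, 111, 147 reduce mod 20 to 3, 19, 15, 11, 7. The value 147 hits 7.
Check: 147 mod 36 = 3, 147 mod 20 = 7. ✓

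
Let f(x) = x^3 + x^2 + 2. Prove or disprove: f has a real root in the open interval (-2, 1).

Such a root exists.

f(-2) = -2 and f(1) = 4, which have opposite signs.
As a polynomial, f is continuous on every closed interval.
By the Intermediate Value Theorem f must vanish at some point of (-2, 1).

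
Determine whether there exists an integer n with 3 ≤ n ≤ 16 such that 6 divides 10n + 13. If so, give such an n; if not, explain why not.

At n = 3, 10·3 + 13 = 43 ≡ 1 (mod 6), and each step in n adds 10 ≡ 4 (mod 6), giving residues 1, 5, 3, 1, 5, 3, 1, 5, 3, 1, 5, 3, 1, 5 for n = 3, 4, …, 16.
The residue 0 does not occur, so no n in [3, 16] makes 10n + 13 a multiple of 6.

There is no such integer n in that range.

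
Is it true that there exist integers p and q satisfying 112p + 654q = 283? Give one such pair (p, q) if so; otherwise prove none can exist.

No such integers exist.

Any value of 112p + 654q is a multiple of gcd(112, 654) = 2.
But 283 is not a multiple of 2 (it leaves remainder 1).
So the equation is unsolvable over ℤ.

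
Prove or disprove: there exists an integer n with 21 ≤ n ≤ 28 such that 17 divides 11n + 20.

At n = 26 we get 11·26 + 20 = 306, and 306 = 17·18.

n = 26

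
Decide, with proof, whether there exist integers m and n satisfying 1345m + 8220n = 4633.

gcd(1345, 8220) = 5, so every integer of the form 1345m + 8220n is a multiple of 5.
But 4633 is not a multiple of 5 (it leaves remainder 3).
Therefore 1345m + 8220n = 4633 has no solution in integers.

There are no such integers.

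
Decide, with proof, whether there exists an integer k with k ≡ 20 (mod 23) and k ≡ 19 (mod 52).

Since 23 and 52 share no common factor, CRT says the pair of congruences has a solution (unique mod 1196).
Write k = 20 + 23t and require 20 + 23t ≡ 19 (mod 52), i.e. 23t ≡ 51 (mod 52).
Invert 23 mod 52 by the Euclidean algorithm: 52 = 2·23 + 6, 23 = 3·6 + 5, 6 = 1·5 + 1, 5 = 5·1 + 0; back-substituting, 1 = 6 − 1·5 = 6 − (23 − 3·6) = −23 + 4·6 = −23 + 4·(52 − 2·23) = 4·52 − 9·23. Hence 23·(-9) ≡ 1, so 23⁻¹ ≡ -9 ≡ 43 (mod 52).
Therefore t ≡ 43·51 = 2193 ≡ 9 (mod 52).
Taking t = 9 gives k = 20 + 23·9 = 227.
Verify: 227 = 9·23 + 20 and 227 = 4·52 + 19. ✓

k = 227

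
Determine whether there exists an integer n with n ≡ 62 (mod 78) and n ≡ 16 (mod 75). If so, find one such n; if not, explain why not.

There is no such integer.

Reduce both congruences modulo 3, which divides 78 and 75: they say n ≡ 62 (mod 3) and n ≡ 16 (mod 3).
However 62 ≡ 2 and 16 ≡ 1 (mod 3), and 2 ≠ 1.
Hence the system has no solution.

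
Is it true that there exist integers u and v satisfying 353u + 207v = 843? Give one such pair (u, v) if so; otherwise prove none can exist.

Since gcd(353, 207) = 1, every integer is an integer combination of 353 and 207.
Dividing repeatedly: 353 = 1·207 + 146, 207 = 1·146 + 61, 146 = 2·61 + 24, 61 = 2·24 + 13, 24 = 1·13 + 11, 13 = 1·11 + 2, 11 = 5·2 + 1, 2 = 2·1 + 0.
Unwinding: 1 = 11 − 5·2 = 11 − 5·(13 − 1·11) = −5·13 + 6·11 = −5·13 + 6·(24 − 1·13) = 6·24 − 11·13 = 6·24 − 11·(61 − 2·24) = −11·61 + 28·24 = −11·61 + 28·(146 − 2·61) = 28·146 − 67·61 = 28·146 − 67·(207 − 1·146) = −67·207 + 95·146 = −67·207 + 95·(353 − 1·207) = 95·353 − 162·207, i.e. 353·95 + 207·(-162) = 1.
Times 843: 353·80085 + 207·(-136566) = 843, so (80085, -136566) solves it.
The general solution is u = 80085 + 207k, v = -136566 − 353k; taking k = -386 gives the smaller pair u = 183, v = -308.
Check: 353·183 + 207·(-308) = 64599 − 63756 = 843. ✓

u = 183, v = -308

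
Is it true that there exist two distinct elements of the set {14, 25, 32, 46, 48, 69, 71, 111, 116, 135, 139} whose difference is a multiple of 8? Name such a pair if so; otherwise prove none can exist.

The pair (14, 46) works.

Both 14 and 46 leave remainder 6 on division by 8; their difference 32 = 4·8 is a multiple of 8.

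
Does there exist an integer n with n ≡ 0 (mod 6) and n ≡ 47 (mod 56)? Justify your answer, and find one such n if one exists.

No such integer exists.

gcd(6, 56) = 2. If n ≡ 0 (mod 6) and n ≡ 47 (mod 56), then n ≡ 0 (mod 2) and n ≡ 47 (mod 2).
But 0 mod 2 = 0 while 47 mod 2 = 1, a contradiction.
So no integer satisfies both congruences.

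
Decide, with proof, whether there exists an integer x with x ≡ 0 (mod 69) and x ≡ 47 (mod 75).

There is no such integer.

Reduce both congruences modulo 3, which divides 69 and 75: they say x ≡ 0 (mod 3) and x ≡ 47 (mod 3).
These are incompatible: 0 − 47 = -47 is not divisible by 3.
So no integer satisfies both congruences.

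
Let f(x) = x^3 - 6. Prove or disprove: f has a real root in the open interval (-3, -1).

The endpoint values f(-3) = -33 and f(-1) = -7 are both negative. Claim: f(x) < 0 for every x in (-3, -1).
Substitute x = -1 − u, where 0 < u < 2 on the interval. Expanding, f(-1 − u) = -u^3 - 3u^2 - 3u - 7.
The nonzero coefficients here are all negative, so for u > 0 every term is negative (or zero), and the constant term -7 is strictly negative.
Therefore f(x) < 0 throughout (-3, -1), and f has no zero there.

No such root exists.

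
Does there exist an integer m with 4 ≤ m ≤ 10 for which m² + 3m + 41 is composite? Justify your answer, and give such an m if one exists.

At m = 8: 8² + 3·8 + 41 = 129 = 3·43, which is composite.

m = 8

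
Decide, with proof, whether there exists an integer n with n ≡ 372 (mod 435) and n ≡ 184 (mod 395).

Reduce both congruences modulo 5, which divides 435 and 395: they say n ≡ 372 (mod 5) and n ≡ 184 (mod 5).
These are incompatible: 372 − 184 = 188 is not divisible by 5.
Therefore no such n exists.

No, no such integer exists.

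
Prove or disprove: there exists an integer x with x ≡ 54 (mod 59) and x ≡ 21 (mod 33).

The moduli 59 and 33 are coprime, so by the Chinese Remainder Theorem a unique solution modulo 1947 exists.
Write x = 54 + 59t and require 54 + 59t ≡ 21 (mod 33), i.e. 59t ≡ 0 (mod 33).
59 ≡ 26 (mod 33), so this reads 26t ≡ 0 (mod 33). t = 0 satisfies this.
Taking t = 0 gives x = 54 + 59·0 = 54.
Indeed 54 ≡ 54 (mod 59) and 54 ≡ 21 (mod 33).

x = 54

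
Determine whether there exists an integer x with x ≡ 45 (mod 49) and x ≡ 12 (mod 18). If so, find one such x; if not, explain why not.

Since 49 and 18 share no common factor, CRT says the pair of congruences has a solution (unique mod 882).
Any solution of the first congruence is x = 45 + 49t; substituting into the second, 49t ≡ 12 − 45 ≡ 3 (mod 18).
49 ≡ 13 (mod 18), so this reads 13t ≡ 3 (mod 18). To invert 13 modulo 18: 18 = 1·13 + 5, 13 = 2·5 + 3, 5 = 1·3 + 2, 3 = 1·2 + 1, 2 = 2·1 + 0, and unwinding, 1 = 3 − 1·2 = 3 − (5 − 1·3) = −5 + 2·3 = −5 + 2·(13 − 2·5) = 2·13 − 5·5 = 2·13 − 5·(18 − 1·13) = −5·18 + 7·13. Thus 13⁻¹ ≡ 7 (mod 18).
Therefore t ≡ 7·3 = 21 ≡ 3 (mod 18).
With t = 3: x = 45 + 49·3 = 192.
Indeed 192 ≡ 45 (mod 49) and 192 ≡ 12 (mod 18).

x = 192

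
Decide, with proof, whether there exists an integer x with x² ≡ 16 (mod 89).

Take x = 4. Then 4² = 16, and since 0 ≤ 16 < 89 this is already reduced: 4² ≡ 16 (mod 89).

x = 4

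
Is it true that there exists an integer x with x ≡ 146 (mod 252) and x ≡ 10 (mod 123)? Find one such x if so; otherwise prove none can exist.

Both moduli are multiples of 3 = gcd(252, 123), so any solution would satisfy x ≡ 146 and x ≡ 10 modulo 3 simultaneously.
These are incompatible: 146 − 10 = 136 is not divisible by 3.
Therefore no such x exists.

No such integer exists.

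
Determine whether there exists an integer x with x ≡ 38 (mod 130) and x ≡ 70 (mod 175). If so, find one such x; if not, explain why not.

Reduce both congruences modulo 5, which divides 130 and 175: they say x ≡ 38 (mod 5) and x ≡ 70 (mod 5).
But 38 mod 5 = 3 while 70 mod 5 = 0, a contradiction.
Hence the system has no solution.

No, no such integer exists.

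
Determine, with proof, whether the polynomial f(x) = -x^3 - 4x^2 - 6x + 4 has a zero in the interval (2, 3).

f has no root in that interval.

f(2) = -32 and f(3) = -77, both negative.
f'(x) = -3x^2 - 8x - 6 has discriminant (-8)² − 4·(-3)·(-6) = -8 < 0, so f' has no real roots and is negative for every real x.
So f is strictly decreasing; between 2 and 3 its values lie between f(2) = -32 and f(3) = -77, all negative. Therefore f has no root in (2, 3).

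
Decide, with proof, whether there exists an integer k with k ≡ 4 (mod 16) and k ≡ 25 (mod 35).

The moduli 16 and 35 are coprime, so by the Chinese Remainder Theorem a unique solution modulo 560 exists.
Any solution of the first congruence is k = 4 + 16t; substituting into the second, 16t ≡ 25 − 4 ≡ 21 (mod 35).
To invert 16 modulo 35: 35 = 2·16 + 3, 16 = 5·3 + 1, 3 = 3·1 + 0, and unwinding, 1 = 16 − 5·3 = 16 − 5·(35 − 2·16) = −5·35 + 11·16. Thus 16⁻¹ ≡ 11 (mod 35).
Multiplying by 11: t ≡ 11·21 = 231 ≡ 21 (mod 35).
With t = 21: k = 4 + 16·21 = 340.
Indeed 340 ≡ 4 (mod 16) and 340 ≡ 25 (mod 35).

k = 340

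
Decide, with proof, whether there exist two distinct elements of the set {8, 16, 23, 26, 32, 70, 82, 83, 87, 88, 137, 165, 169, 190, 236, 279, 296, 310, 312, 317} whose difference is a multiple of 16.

8 and 88 are such a pair.

Reduce each element mod 16: 8↦8, 16↦0, 23↦7, 26↦10, 32↦0, 70↦6, 82↦2, 83↦3, 87↦7, 88↦8, 137↦9, 165↦5, 169↦9, 190↦14, 236↦12, 279↦7, 296↦8, 310↦6, 312↦8, 317↦13. The residue 8 repeats (at 8 and 88), and 88 − 8 = 80 = 5·16.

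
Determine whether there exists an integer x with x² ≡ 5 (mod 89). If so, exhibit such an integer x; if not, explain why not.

x = 19

Take x = 19. Then 19² = 361 = 4·89 + 5, so 19² ≡ 5 (mod 89).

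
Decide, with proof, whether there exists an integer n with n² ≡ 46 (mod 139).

n = 18

Take n = 18. Then 18² = 324 = 2·139 + 46, so 18² ≡ 46 (mod 139).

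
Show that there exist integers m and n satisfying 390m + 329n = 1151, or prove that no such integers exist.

Since gcd(390, 329) = 1, every integer is an integer combination of 390 and 329.
Euclidean algorithm: 390 = 1·329 + 61, 329 = 5·61 + 24, 61 = 2·24 + 13, 24 = 1·13 + 11, 13 = 1·11 + 2, 11 = 5·2 + 1, 2 = 2·1 + 0.
Working back up the chain: 1 = 11 − 5·2 = 11 − 5·(13 − 1·11) = −5·13 + 6·11 = −5·13 + 6·(24 − 1·13) = 6·24 − 11·13 = 6·24 − 11·(61 − 2·24) = −11·61 + 28·24 = −11·61 + 28·(329 − 5·61) = 28·329 − 151·61 = 28·329 − 151·(390 − 1·329) = −151·390 + 179·329. So 390·(-151) + 329·179 = 1.
Times 1151: 390·(-173801) + 329·206029 = 1151, so (-173801, 206029) solves it.
The general solution is m = -173801 + 329k, n = 206029 − 390k; taking k = 529 gives the smaller pair m = 240, n = -281.
Check: 390·240 + 329·(-281) = 93600 − 92449 = 1151. ✓

m = 240, n = -281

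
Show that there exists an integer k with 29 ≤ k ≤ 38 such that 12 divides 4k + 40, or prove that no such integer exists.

At k = 29 we get 4·29 + 40 = 156, and 156 = 12·13.

k = 29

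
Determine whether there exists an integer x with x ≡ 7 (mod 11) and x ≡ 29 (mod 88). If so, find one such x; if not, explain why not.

x = 29

gcd(11, 88) = 11. A simultaneous solution exists iff 7 ≡ 29 (mod 11); here 7 mod 11 = 7 = 29 mod 11, so it does.
The integers ≡ 7 (mod 11) are 7, 18, 29, …; their remainders mod 88 are 7, 18, 29, so x = 29 is the first that is ≡ 29 (mod 88).
Check: 29 mod 11 = 7, 29 mod 88 = 29. ✓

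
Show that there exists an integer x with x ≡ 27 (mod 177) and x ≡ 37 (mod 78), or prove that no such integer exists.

No such integer exists.

Both moduli are multiples of 3 = gcd(177, 78), so any solution would satisfy x ≡ 27 and x ≡ 37 modulo 3 simultaneously.
These are incompatible: 27 − 37 = -10 is not divisible by 3.
So no integer satisfies both congruences.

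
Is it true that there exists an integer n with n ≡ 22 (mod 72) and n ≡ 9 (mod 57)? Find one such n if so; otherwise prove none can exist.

No such integer exists.

Both moduli are multiples of 3 = gcd(72, 57), so any solution would satisfy n ≡ 22 and n ≡ 9 modulo 3 simultaneously.
However 22 ≡ 1 and 9 ≡ 0 (mod 3), and 1 ≠ 0.
So no integer satisfies both congruences.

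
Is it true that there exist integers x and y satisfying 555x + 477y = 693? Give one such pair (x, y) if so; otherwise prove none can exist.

Every value of 555x + 477y is a multiple of gcd(555, 477) = 3; since 3 ∣ 693, solutions exist.
Dividing through by 3 reduces the equation to 185x + 159y = 231.
Run the Euclidean algorithm on 185 and 159: 185 = 1·159 + 26, 159 = 6·26 + 3, 26 = 8·3 + 2, 3 = 1·2 + 1, 2 = 2·1 + 0.
Back-substituting, 1 = 3 − 1·2 = 3 − (26 − 8·3) = −26 + 9·3 = −26 + 9·(159 − 6·26) = 9·159 − 55·26 = 9·159 − 55·(185 − 1·159) = −55·185 + 64·159; that is, 185·(-55) + 159·64 = 1.
Scaling by 231 gives the particular solution (x, y) = (-12705, 14784).
Shifting by a multiple of (159, −185) keeps it a solution: x = -12705 + 80·159 = 15, y = 14784 − 80·185 = -16.
Indeed 555·15 + 477·(-16) = 8325 − 7632 = 693.

x = 15, y = -16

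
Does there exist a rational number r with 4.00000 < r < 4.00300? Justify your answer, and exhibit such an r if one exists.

r = 1337/334

Look for a denominator N such that an integer falls strictly between N·4.00000 and N·4.00300. N = 334 works: 334·4.00000 = 1336.00000 < 1337 < 1337.00200 = 334·4.00300.
Dividing back, 4.00000 < 1337/334 < 4.00300, and 1337/334 is rational.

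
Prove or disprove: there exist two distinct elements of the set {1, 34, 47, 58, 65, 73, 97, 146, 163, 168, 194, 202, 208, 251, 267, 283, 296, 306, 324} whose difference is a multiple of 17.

Both 1 and 324 leave remainder 1 on division by 17; their difference 323 = 19·17 is a multiple of 17.

Yes: 1 and 324.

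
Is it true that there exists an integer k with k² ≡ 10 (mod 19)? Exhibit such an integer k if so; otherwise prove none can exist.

Since (19 − k)² ≡ k² (mod 19), it suffices to square k = 0, 1, …, 9: the residues are 0, 1, 4, 9, 16, 6, 17, 11, 7, 5.
So the quadratic residues mod 19 are {0, 1, 4, 5, 6, 7, 9, 11, 16, 17}, and 10 is not among them.
Therefore k² ≡ 10 (mod 19) has no solution.

No, no such integer exists.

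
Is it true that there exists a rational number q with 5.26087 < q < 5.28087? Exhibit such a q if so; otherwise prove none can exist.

Look for a denominator N such that an integer falls strictly between N·5.26087 and N·5.28087. N = 11 works: 11·5.26087 = 57.86957 < 58 < 58.08957 = 11·5.28087.
Hence 58/11 is a rational number with 5.26087 < 58/11 < 5.28087.

q = 58/11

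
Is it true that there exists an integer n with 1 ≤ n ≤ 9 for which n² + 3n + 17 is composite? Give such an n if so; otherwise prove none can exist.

At n = 1: 1² + 3·1 + 17 = 21 = 3·7, which is composite.

n = 1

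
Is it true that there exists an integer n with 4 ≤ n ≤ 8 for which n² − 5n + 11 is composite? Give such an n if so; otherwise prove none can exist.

n = 7

At n = 7: 7² − 5·7 + 11 = 25 = 5·5, which is composite.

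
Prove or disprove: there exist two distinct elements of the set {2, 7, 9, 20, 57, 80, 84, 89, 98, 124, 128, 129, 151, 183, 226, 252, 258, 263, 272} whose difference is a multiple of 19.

No such pair exists.

Two integers differ by a multiple of 19 exactly when they have the same residue mod 19. The residues are 2↦2, 7↦7, 9↦9, 20↦1, 57↦0, 80↦4, 84↦8, 89↦13, 98↦3, 124↦10, 128↦14, 129↦15, 151↦18, 183↦12, 226↦17, 252↦5, 258↦11, 263↦16, 272↦6.
These 19 residues are pairwise different, hence no difference of two elements is divisible by 19.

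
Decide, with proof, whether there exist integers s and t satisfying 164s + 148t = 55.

No, no such integers exist.

gcd(164, 148) = 4, so every integer of the form 164s + 148t is a multiple of 4.
But 55 = 4·13 + 3, so 4 ∤ 55.
Hence no integers s, t satisfy the equation.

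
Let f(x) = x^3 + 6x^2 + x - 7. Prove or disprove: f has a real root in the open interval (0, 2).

f(0) = -7 and f(2) = 27, which have opposite signs.
As a polynomial, f is continuous on every closed interval.
By the Intermediate Value Theorem, f takes the value 0 somewhere in the open interval.

Such a root exists.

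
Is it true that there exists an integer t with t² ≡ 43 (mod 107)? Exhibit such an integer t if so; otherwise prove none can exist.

Apply Euler's criterion with the prime 107: 43 is a quadratic residue iff 43^53 ≡ 1 (mod 107), and a non-residue iff it is ≡ −1.
Repeated squaring mod 107: 43^2 = 1849 ≡ 30; 43^4 ≡ 30² = 900 ≡ 44; 43^8 ≡ 44² = 1936 ≡ 10; 43^16 ≡ 10² = 100 ≡ 100; 43^32 ≡ 100² = 10000 ≡ 49.
Since 53 = 32 + 16 + 4 + 1, 43^53 ≡ 49 · 100 · 44 · 43; multiplying out mod 107: 49·100 = 4900 ≡ 85, then 85·44 = 3740 ≡ 102, then 102·43 = 4386 ≡ 106. Thus 43^53 ≡ 106 ≡ −1 (mod 107).
By Euler's criterion 43 is a quadratic non-residue mod 107: no t satisfies t² ≡ 43 (mod 107).

No such integer exists.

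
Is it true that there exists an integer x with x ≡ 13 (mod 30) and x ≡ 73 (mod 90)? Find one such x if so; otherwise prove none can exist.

gcd(30, 90) = 30. A simultaneous solution exists iff 13 ≡ 73 (mod 30); here 13 mod 30 = 13 = 73 mod 30, so it does.
List candidates x ≡ 13 (mod 30): 13, 43, 73. Modulo 90 these are 13, 43, 73; 73 gives 73 as required.
Verify: 73 = 2·30 + 13 and 73 = 0·90 + 73. ✓

x = 73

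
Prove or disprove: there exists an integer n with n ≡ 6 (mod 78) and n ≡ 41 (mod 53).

gcd(78, 53) = 1, so the Chinese Remainder Theorem guarantees exactly one residue class mod 4134 satisfying both.
Write n = 6 + 78t and require 6 + 78t ≡ 41 (mod 53), i.e. 78t ≡ 35 (mod 53).
78 ≡ 25 (mod 53), so this reads 25t ≡ 35 (mod 53). Note 25·17 = 425 ≡ 1 (mod 53) (as 425 − 1 = 8·53), so 25⁻¹ ≡ 17.
Therefore t ≡ 17·35 = 595 ≡ 12 (mod 53).
With t = 12: n = 6 + 78·12 = 942.
Indeed 942 ≡ 6 (mod 78) and 942 ≡ 41 (mod 53).

n = 942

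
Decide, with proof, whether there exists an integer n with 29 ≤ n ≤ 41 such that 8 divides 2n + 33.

At n = 29, 2·29 + 33 = 91 ≡ 3 (mod 8), and each step in n adds 2, giving residues 3, 5, 7, 1, 3, 5, 7, 1, 3, 5, 7, 1, 3 for n = 29, 30, …, 41.
None is 0, so 8 never divides 2n + 33 on this range.

No, no such integer n in that range exists.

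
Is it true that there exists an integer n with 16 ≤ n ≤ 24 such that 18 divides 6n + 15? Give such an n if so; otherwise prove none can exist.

No such integer n in that range exists.

At n = 16, 6·16 + 15 = 111 ≡ 3 (mod 18), and each step in n adds 6, giving residues 3, 9, 15, 3, 9, 15, 3, 9, 15 for n = 16, 17, …, 24.
Since 0 is absent from this list, 18 ∤ 6n + 15 for every n with 16 ≤ n ≤ 24.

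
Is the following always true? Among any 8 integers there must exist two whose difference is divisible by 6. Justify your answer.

Yes.

There are exactly 6 possible remainders on division by 6.
Since 8 > 6, two of the 8 integers must share a residue class by the pigeonhole principle; call them a and b.
Their difference a − b is then a multiple of 6.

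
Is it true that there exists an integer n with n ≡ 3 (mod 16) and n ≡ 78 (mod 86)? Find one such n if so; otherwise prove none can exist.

No, no such integer exists.

gcd(16, 86) = 2. If n ≡ 3 (mod 16) and n ≡ 78 (mod 86), then n ≡ 3 (mod 2) and n ≡ 78 (mod 2).
But 3 mod 2 = 1 while 78 mod 2 = 0, a contradiction.
Therefore no such n exists.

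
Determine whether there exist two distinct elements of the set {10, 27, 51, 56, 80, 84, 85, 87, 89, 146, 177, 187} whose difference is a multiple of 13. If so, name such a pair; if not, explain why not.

Reduce each element modulo 13: 10↦10, 27↦1, 51↦12, 56↦4, 80↦2, 84↦6, 85↦7, 87↦9, 89↦11, 146↦3, 177↦8, 187↦5.
No residue repeats among the 12 elements, so no pair has difference ≡ 0 (mod 13).

There is no such pair.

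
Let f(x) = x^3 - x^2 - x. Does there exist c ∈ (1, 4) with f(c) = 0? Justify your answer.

f(1) = -1 and f(4) = 44, which have opposite signs.
Since f is a polynomial it is continuous on [1, 4].
The Intermediate Value Theorem then guarantees some c ∈ (1, 4) with f(c) = 0.

Such a root exists.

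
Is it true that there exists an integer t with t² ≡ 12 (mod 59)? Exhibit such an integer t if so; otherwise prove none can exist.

t = 22

t = 22 works: 22² = 484, and 484 − 12 = 472 = 8·59.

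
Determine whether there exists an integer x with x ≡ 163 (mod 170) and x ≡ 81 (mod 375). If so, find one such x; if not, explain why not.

gcd(170, 375) = 5. If x ≡ 163 (mod 170) and x ≡ 81 (mod 375), then x ≡ 163 (mod 5) and x ≡ 81 (mod 5).
But 163 mod 5 = 3 while 81 mod 5 = 1, a contradiction.
Hence the system has no solution.

No, no such integer exists.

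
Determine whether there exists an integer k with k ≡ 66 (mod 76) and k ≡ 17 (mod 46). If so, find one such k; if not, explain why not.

No such integer exists.

Reduce both congruences modulo 2, which divides 76 and 46: they say k ≡ 66 (mod 2) and k ≡ 17 (mod 2).
However 66 ≡ 0 and 17 ≡ 1 (mod 2), and 0 ≠ 1.
Therefore no such k exists.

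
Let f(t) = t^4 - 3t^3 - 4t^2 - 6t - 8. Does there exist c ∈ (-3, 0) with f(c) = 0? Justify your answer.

Yes, such a c exists.

f(-3) = 136 and f(0) = -8, which have opposite signs.
Since f is a polynomial it is continuous on [-3, 0].
By the Intermediate Value Theorem, f takes the value 0 somewhere in the open interval.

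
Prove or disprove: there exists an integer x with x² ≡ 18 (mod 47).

x = 21

x = 21 works: 21² = 441, and 441 − 18 = 423 = 9·47.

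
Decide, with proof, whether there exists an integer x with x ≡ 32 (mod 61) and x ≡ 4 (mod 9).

x = 337

Since 61 and 9 share no common factor, CRT says the pair of congruences has a solution (unique mod 549).
Write x = 32 + 61t and require 32 + 61t ≡ 4 (mod 9), i.e. 61t ≡ 8 (mod 9).
61 ≡ 7 (mod 9), so this reads 7t ≡ 8 (mod 9). Note 7·4 = 28 ≡ 1 (mod 9) (as 28 − 1 = 3·9), so 7⁻¹ ≡ 4.
Multiplying by 4: t ≡ 4·8 = 32 ≡ 5 (mod 9).
With t = 5: x = 32 + 61·5 = 337.
Indeed 337 ≡ 32 (mod 61) and 337 ≡ 4 (mod 9).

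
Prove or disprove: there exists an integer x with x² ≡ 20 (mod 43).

43 is prime, so by Euler's criterion 20 is a square mod 43 iff 20^((43−1)/2) = 20^21 ≡ 1 (mod 43).
Repeated squaring mod 43: 20^2 = 400 ≡ 13; 20^4 ≡ 13² = 169 ≡ 40; 20^8 ≡ 40² = 1600 ≡ 9; 20^16 ≡ 9² = 81 ≡ 38.
Since 21 = 16 + 4 + 1, 20^21 ≡ 38 · 40 · 20; multiplying out mod 43: 38·40 = 1520 ≡ 15, then 15·20 = 300 ≡ 42. Thus 20^21 ≡ 42 ≡ −1 (mod 43).
By Euler's criterion 20 is a quadratic non-residue mod 43: no x satisfies x² ≡ 20 (mod 43).

There is no such integer.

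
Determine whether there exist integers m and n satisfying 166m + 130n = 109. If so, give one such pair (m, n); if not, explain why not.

gcd(166, 130) = 2, so every integer of the form 166m + 130n is a multiple of 2.
However 109 leaves remainder 1 on division by 2.
So the equation is unsolvable over ℤ.

No such integers exist.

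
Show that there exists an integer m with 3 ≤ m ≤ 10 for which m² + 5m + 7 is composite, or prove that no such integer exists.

m = 7

At m = 7: 7² + 5·7 + 7 = 91 = 7·13, which is composite.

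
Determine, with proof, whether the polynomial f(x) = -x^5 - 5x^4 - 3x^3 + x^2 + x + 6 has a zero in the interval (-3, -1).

Yes, f has a root in the interval.

f(-3) = -69 and f(-1) = 5, which have opposite signs.
f is continuous everywhere (it is a polynomial), in particular on [-3, -1].
By the Intermediate Value Theorem, f takes the value 0 somewhere in the open interval.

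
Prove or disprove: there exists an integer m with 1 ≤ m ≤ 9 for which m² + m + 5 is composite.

m = 8

At m = 8: 8² + 8 + 5 = 77 = 7·11, which is composite.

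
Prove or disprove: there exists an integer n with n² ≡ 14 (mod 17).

There is no such integer.

Computing n² mod 17 for n = 0, 1, …, 8 (enough, by the symmetry n ↦ 17 − n) gives 0, 1, 4, 9, 16, 8, 2, 15, 13.
So the quadratic residues mod 17 are {0, 1, 2, 4, 8, 9, 13, 15, 16}, and 14 is not among them.
Hence no integer n has n² ≡ 14 (mod 17).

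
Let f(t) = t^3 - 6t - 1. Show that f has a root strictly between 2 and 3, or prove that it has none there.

f(2) = -5 and f(3) = 8, which have opposite signs.
As a polynomial, f is continuous on every closed interval.
By the Intermediate Value Theorem f must vanish at some point of (2, 3).

Yes, f has a root in the interval.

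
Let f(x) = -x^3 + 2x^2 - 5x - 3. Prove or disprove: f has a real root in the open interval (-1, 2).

f(-1) = 5 and f(2) = -13, which have opposite signs.
f is continuous everywhere (it is a polynomial), in particular on [-1, 2].
By the Intermediate Value Theorem f must vanish at some point of (-1, 2).

Such a root exists.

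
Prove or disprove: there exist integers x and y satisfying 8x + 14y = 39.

Both 8 and 14 are divisible by gcd(8, 14) = 2, hence so is any combination 8x + 14y.
But 39 is not a multiple of 2 (it leaves remainder 1).
Therefore 8x + 14y = 39 has no solution in integers.

No, no such integers exist.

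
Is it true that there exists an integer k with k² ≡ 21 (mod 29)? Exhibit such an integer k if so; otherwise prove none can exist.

Apply Euler's criterion with the prime 29: 21 is a quadratic residue iff 21^14 ≡ 1 (mod 29), and a non-residue iff it is ≡ −1.
Squaring successively (mod 29): 21^2 = 441 ≡ 6; 21^4 ≡ 6² = 36 ≡ 7; 21^8 ≡ 7² = 49 ≡ 20.
Since 14 = 8 + 4 + 2, 21^14 ≡ 20 · 7 · 6; multiplying out mod 29: 20·7 = 140 ≡ 24, then 24·6 = 144 ≡ 28. Thus 21^14 ≡ 28 ≡ −1 (mod 29).
By Euler's criterion 21 is a quadratic non-residue mod 29: no k satisfies k² ≡ 21 (mod 29).

There is no such integer.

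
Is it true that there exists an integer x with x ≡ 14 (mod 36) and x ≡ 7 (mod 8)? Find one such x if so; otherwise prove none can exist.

gcd(36, 8) = 4. If x ≡ 14 (mod 36) and x ≡ 7 (mod 8), then x ≡ 14 (mod 4) and x ≡ 7 (mod 4).
These are incompatible: 14 − 7 = 7 is not divisible by 4.
So no integer satisfies both congruences.

No, no such integer exists.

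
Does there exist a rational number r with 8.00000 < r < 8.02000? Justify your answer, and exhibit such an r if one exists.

Multiplying by 51: 51·8.00000 = 408.00000 and 51·8.02000 = 409.02000, so the integer 409 lies strictly between them.
Dividing back, 8.00000 < 409/51 < 8.02000, and 409/51 is rational.

r = 409/51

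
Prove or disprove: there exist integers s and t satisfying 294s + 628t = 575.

gcd(294, 628) = 2, so every integer of the form 294s + 628t is a multiple of 2.
But 575 is not a multiple of 2 (it leaves remainder 1).
Therefore 294s + 628t = 575 has no solution in integers.

No such integers exist.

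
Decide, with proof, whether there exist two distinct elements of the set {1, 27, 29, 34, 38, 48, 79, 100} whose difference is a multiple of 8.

Reduce each element modulo 8: 1↦1, 27↦3, 29↦5, 34↦2, 38↦6, 48↦0, 79↦7, 100↦4.
No residue repeats among the 8 elements, so no pair has difference ≡ 0 (mod 8).

No, no such pair exists.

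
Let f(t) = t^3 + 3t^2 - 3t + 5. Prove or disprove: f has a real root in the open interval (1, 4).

f(1) = 6 and f(4) = 105, both positive, so a sign-change argument is unavailable; we show f keeps this sign on the whole interval.
Substitute t = 1 + u, where 0 < u < 3 on the interval. Expanding, f(1 + u) = u^3 + 6u^2 + 6u + 6.
The nonzero coefficients here are all positive, so for u > 0 every term is positive (or zero), and the constant term 6 is strictly positive.
So f is strictly positive on (1, 4); no root exists in the interval.

No.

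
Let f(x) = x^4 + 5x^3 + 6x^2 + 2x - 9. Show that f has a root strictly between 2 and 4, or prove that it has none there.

No such root exists.

The endpoint values f(2) = 75 and f(4) = 671 are both positive. Claim: f(x) > 0 for every x in (2, 4).
Shift to the endpoint 2: with x = 2 + u (0 < u < 2), one computes f(2 + u) = u^4 + 13u^3 + 60u^2 + 118u + 75.
The nonzero coefficients here are all positive, so for u > 0 every term is positive (or zero), and the constant term 75 is strictly positive.
Therefore f(x) > 0 throughout (2, 4), and f has no zero there.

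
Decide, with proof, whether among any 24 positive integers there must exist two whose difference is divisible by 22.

Partition the integers by their residue mod 22; there are 22 classes.
Placing 24 integers into 22 classes, some class receives at least two — say a and b.
Then a ≡ b (mod 22), i.e. 22 ∣ (a − b).

Yes.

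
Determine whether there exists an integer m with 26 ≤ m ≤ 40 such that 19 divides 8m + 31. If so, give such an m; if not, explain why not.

At m = 26 the value 239 is not a multiple of 19. m = 27 works, since 8·27 + 31 = 247 = 13·19.

m = 27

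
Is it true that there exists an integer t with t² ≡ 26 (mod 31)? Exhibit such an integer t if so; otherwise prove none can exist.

Apply Euler's criterion with the prime 31: 26 is a quadratic residue iff 26^15 ≡ 1 (mod 31), and a non-residue iff it is ≡ −1.
Repeated squaring mod 31: 26^2 = 676 ≡ 25; 26^4 ≡ 25² = 625 ≡ 5; 26^8 ≡ 5² = 25 ≡ 25.
Since 15 = 8 + 4 + 2 + 1, 26^15 ≡ 25 · 5 · 25 · 26; multiplying out mod 31: 25·5 = 125 ≡ 1, then 1·25 = 25 ≡ 25, then 25·26 = 650 ≡ 30. Thus 26^15 ≡ 30 ≡ −1 (mod 31).
The value −1 means 26 is a non-residue modulo 31, so t² ≡ 26 (mod 31) is impossible.

There is no such integer.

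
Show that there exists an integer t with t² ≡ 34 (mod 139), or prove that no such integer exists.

t = 27

t = 27 works: 27² = 729, and 729 − 34 = 695 = 5·139.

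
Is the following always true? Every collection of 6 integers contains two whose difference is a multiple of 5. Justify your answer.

Each integer lies in one of the 5 residue classes modulo 5.
Since 6 > 5, two of the 6 integers must share a residue class by the pigeonhole principle; call them a and b.
Equal remainders mean a − b ≡ 0 (mod 5), so 5 divides their difference.

Yes, this is always true.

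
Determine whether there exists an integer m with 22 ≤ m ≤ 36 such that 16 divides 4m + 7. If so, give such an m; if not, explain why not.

No such integer m in that range exists.

The values of 4m + 7 for m = 22, 23, …, 36 are 95, 99, 103, 107, 111, 115, 119, 123, 127, 131, 135, 139, 143, 147, 151; reduced mod 16 these are 15, 3, 7, 11, 15, 3, 7, 11, 15, 3, 7, 11, 15, 3, 7.
The residue 0 does not occur, so no m in [22, 36] makes 4m + 7 a multiple of 16.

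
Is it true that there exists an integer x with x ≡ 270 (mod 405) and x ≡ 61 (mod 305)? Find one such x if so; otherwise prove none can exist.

Both moduli are multiples of 5 = gcd(405, 305), so any solution would satisfy x ≡ 270 and x ≡ 61 modulo 5 simultaneously.
These are incompatible: 270 − 61 = 209 is not divisible by 5.
Hence the system has no solution.

No, no such integer exists.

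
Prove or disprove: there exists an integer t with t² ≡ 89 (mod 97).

t = 63

t = 63 works: 63² = 3969, and 3969 − 89 = 3880 = 40·97.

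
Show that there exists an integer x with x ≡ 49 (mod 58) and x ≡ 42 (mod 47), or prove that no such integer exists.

The moduli 58 and 47 are coprime, so by the Chinese Remainder Theorem a unique solution modulo 2726 exists.
Any solution of the first congruence is x = 49 + 58t; substituting into the second, 58t ≡ 42 − 49 ≡ 40 (mod 47).
58 ≡ 11 (mod 47), so this reads 11t ≡ 40 (mod 47). Since 11·30 = 330 = 7·47 + 1, the inverse of 11 mod 47 is 30.
Multiplying by 30: t ≡ 30·40 = 1200 ≡ 25 (mod 47).
Taking t = 25 gives x = 49 + 58·25 = 1499.
Indeed 1499 ≡ 49 (mod 58) and 1499 ≡ 42 (mod 47).

x = 1499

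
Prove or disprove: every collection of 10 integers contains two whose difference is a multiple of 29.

No; for instance {109, 110, 111, 112, 113, 114, 115, 116, 117, 118} is a counterexample.

Try 10 consecutive integers, 109, 110, …, 118. Their remainders mod 29 are 22, 23, 24, 25, 26, 27, 28, 0, 1, 2 — pairwise different, as any 10 ≤ 29 consecutive integers have distinct residues.
No two share a residue, so no pair has difference divisible by 29; the claim fails for this set.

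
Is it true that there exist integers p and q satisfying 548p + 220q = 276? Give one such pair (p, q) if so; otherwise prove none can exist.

p = 27, q = -66

Since gcd(548, 220) = 4 and 276 = 4·69, Bézout's identity guarantees a solution.
Dividing through by 4 reduces the equation to 137p + 55q = 69.
Run the Euclidean algorithm on 137 and 55: 137 = 2·55 + 27, 55 = 2·27 + 1, 27 = 27·1 + 0.
Working back up the chain: 1 = 55 − 2·27 = 55 − 2·(137 − 2·55) = −2·137 + 5·55. So 137·(-2) + 55·5 = 1.
Times 69: 137·(-138) + 55·345 = 69, so (-138, 345) solves it.
The general solution is p = -138 + 55k, q = 345 − 137k; taking k = 3 gives the smaller pair p = 27, q = -66.
Indeed 548·27 + 220·(-66) = 14796 − 14520 = 276.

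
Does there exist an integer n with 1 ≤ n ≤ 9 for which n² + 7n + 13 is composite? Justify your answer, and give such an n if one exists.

At n = 7: 7² + 7·7 + 13 = 111 = 3·37, which is composite.

n = 7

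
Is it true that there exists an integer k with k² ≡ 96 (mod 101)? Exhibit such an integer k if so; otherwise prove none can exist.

k = 46

Take k = 46. Then 46² = 2116 = 20·101 + 96, so 46² ≡ 96 (mod 101).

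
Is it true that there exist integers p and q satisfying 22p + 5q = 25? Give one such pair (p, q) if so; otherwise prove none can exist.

Since gcd(22, 5) = 1, every integer is an integer combination of 22 and 5.
Dividing repeatedly: 22 = 4·5 + 2, 5 = 2·2 + 1, 2 = 2·1 + 0.
Back-substituting, 1 = 5 − 2·2 = 5 − 2·(22 − 4·5) = −2·22 + 9·5; that is, 22·(-2) + 5·9 = 1.
Scaling by 25 gives the particular solution (p, q) = (-50, 225).
Shifting by a multiple of (5, −22) keeps it a solution: p = -50 + 10·5 = 0, q = 225 − 10·22 = 5.
Check: 22·0 + 5·5 = 0 + 25 = 25. ✓

p = 0, q = 5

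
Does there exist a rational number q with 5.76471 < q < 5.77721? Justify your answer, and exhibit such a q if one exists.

Multiplying by 13: 13·5.76471 = 74.94123 and 13·5.77721 = 75.10373, so the integer 75 lies strictly between them.
So q = 75/13 works: it is a ratio of integers, and dividing 13·5.76471 < 75 < 13·5.77721 through by 13 gives 5.76471 < 75/13 < 5.77721.

q = 75/13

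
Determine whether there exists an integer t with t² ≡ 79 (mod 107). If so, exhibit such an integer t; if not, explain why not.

t = 87

t = 87 works: 87² = 7569, and 7569 − 79 = 7490 = 70·107.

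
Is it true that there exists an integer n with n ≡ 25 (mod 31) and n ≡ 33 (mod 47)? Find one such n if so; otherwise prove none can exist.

n = 738

gcd(31, 47) = 1, so the Chinese Remainder Theorem guarantees exactly one residue class mod 1457 satisfying both.
Any solution of the first congruence is n = 25 + 31t; substituting into the second, 31t ≡ 33 − 25 ≡ 8 (mod 47).
Invert 31 mod 47 by the Euclidean algorithm: 47 = 1·31 + 16, 31 = 1·16 + 15, 16 = 1·15 + 1, 15 = 15·1 + 0; back-substituting, 1 = 16 − 1·15 = 16 − (31 − 1·16) = −31 + 2·16 = −31 + 2·(47 − 1·31) = 2·47 − 3·31. Hence 31·(-3) ≡ 1, so 31⁻¹ ≡ -3 ≡ 44 (mod 47).
Multiplying by 44: t ≡ 44·8 = 352 ≡ 23 (mod 47).
With t = 23: n = 25 + 31·23 = 738.
Check: 738 mod 31 = 25, 738 mod 47 = 33. ✓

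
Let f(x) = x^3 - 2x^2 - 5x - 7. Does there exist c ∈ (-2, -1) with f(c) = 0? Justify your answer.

f has no root in that interval.

f(-2) = -13 and f(-1) = -5, both negative, so a sign-change argument is unavailable; we show f keeps this sign on the whole interval.
Substitute x = -1 − u, where 0 < u < 1 on the interval. Expanding, f(-1 − u) = -u^3 - 5u^2 - 2u - 5.
The nonzero coefficients here are all negative, so for u > 0 every term is negative (or zero), and the constant term -5 is strictly negative.
So f is strictly negative on (-2, -1); no root exists in the interval.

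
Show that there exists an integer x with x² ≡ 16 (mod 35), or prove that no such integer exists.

x = 24

Take x = 24. Then 24² = 576 = 16·35 + 16, so 24² ≡ 16 (mod 35).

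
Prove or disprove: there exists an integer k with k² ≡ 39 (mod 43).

43 is prime, so by Euler's criterion 39 is a square mod 43 iff 39^((43−1)/2) = 39^21 ≡ 1 (mod 43).
Squaring successively (mod 43): 39^2 = 1521 ≡ 16; 39^4 ≡ 16² = 256 ≡ 41; 39^8 ≡ 41² = 1681 ≡ 4; 39^16 ≡ 4² = 16 ≡ 16.
Since 21 = 16 + 4 + 1, 39^21 ≡ 16 · 41 · 39; multiplying out mod 43: 16·41 = 656 ≡ 11, then 11·39 = 429 ≡ 42. Thus 39^21 ≡ 42 ≡ −1 (mod 43).
By Euler's criterion 39 is a quadratic non-residue mod 43: no k satisfies k² ≡ 39 (mod 43).

No, no such integer exists.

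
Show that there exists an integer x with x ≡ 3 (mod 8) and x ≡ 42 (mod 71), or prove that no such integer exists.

The moduli 8 and 71 are coprime, so by the Chinese Remainder Theorem a unique solution modulo 568 exists.
Any solution of the first congruence is x = 3 + 8t; substituting into the second, 8t ≡ 42 − 3 ≡ 39 (mod 71).
Note 8·9 = 72 ≡ 1 (mod 71) (as 72 − 1 = 1·71), so 8⁻¹ ≡ 9.
Multiplying by 9: t ≡ 9·39 = 351 ≡ 67 (mod 71).
Taking t = 67 gives x = 3 + 8·67 = 539.
Verify: 539 = 67·8 + 3 and 539 = 7·71 + 42. ✓

x = 539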